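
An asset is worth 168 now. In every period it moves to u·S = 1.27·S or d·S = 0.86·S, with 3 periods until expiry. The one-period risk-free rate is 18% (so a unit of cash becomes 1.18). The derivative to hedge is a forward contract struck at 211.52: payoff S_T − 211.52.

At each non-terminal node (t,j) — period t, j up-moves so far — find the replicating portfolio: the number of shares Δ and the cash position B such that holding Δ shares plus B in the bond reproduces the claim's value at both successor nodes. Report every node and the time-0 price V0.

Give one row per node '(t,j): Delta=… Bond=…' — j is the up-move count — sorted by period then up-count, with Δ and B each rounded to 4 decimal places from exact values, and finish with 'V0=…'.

(0,0): Delta=1.0000 Bond=-128.7376
(1,0): Delta=1.0000 Bond=-151.9104
(1,1): Delta=1.0000 Bond=-151.9104
(2,0): Delta=1.0000 Bond=-179.2542
(2,1): Delta=1.0000 Bond=-179.2542
(2,2): Delta=1.0000 Bond=-179.2542
V0=39.2624

The replicating-portfolio and risk-neutral prices coincide; use p* = (1.18−0.86)/(1.27−0.86) = 0.7805 for the latter.
At expiry t=3: V(3,0)=-104.6626, V(3,1)=-53.7189, V(3,2)=21.5118, V(3,3)=132.6083
Node (2,0) S=124.2528: V=(p*·-53.7189+(1−p*)·-104.6626)/1.18=-55.0014; Δ=(-53.7189−-104.6626)/(157.8011−106.8574)=1.0000; B=V−Δ·S=-179.2542
Node (2,1) S=183.4896: V=(p*·21.5118+(1−p*)·-53.7189)/1.18=4.2354; Δ=(21.5118−-53.7189)/(233.0318−157.8011)=1.0000; B=V−Δ·S=-179.2542
Node (2,2) S=270.9672: V=(p*·132.6083+(1−p*)·21.5118)/1.18=91.7130; Δ=(132.6083−21.5118)/(344.1283−233.0318)=1.0000; B=V−Δ·S=-179.2542
Node (1,0) S=144.4800: V=(p*·4.2354+(1−p*)·-55.0014)/1.18=-7.4304; Δ=(4.2354−-55.0014)/(183.4896−124.2528)=1.0000; B=V−Δ·S=-151.9104
Node (1,1) S=213.3600: V=(p*·91.7130+(1−p*)·4.2354)/1.18=61.4496; Δ=(91.7130−4.2354)/(270.9672−183.4896)=1.0000; B=V−Δ·S=-151.9104
Node (0,0) S=168.0000: V=(p*·61.4496+(1−p*)·-7.4304)/1.18=39.2624; Δ=(61.4496−-7.4304)/(213.3600−144.4800)=1.0000; B=V−Δ·S=-128.7376
Self-financing check: at every node Δ·S+B equals the discounted successor values.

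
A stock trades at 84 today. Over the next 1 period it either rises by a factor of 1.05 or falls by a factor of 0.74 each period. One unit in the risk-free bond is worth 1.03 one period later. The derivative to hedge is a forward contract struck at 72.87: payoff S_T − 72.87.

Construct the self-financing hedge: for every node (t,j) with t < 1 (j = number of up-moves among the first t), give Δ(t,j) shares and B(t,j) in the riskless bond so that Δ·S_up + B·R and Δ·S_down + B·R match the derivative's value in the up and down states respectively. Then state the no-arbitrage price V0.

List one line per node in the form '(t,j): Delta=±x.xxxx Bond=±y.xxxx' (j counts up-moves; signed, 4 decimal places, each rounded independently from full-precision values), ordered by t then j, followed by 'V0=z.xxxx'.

The replicating-portfolio and risk-neutral prices coincide; use p* = (1.03−0.74)/(1.05−0.74) = 0.9355 for the latter.
Terminal values V(1,·): V(1,0)=-10.7100, V(1,1)=15.3300
Node (0,0) S=84.0000: V=(p*·15.3300+(1−p*)·-10.7100)/1.03=13.2524; Δ=(15.3300−-10.7100)/(88.2000−62.1600)=1.0000; B=V−Δ·S=-70.7476
Check: Δ(0,0)·S0 + B(0,0) = 13.2524 = V0.

(0,0): Delta=1.0000 Bond=-70.7476
V0=13.2524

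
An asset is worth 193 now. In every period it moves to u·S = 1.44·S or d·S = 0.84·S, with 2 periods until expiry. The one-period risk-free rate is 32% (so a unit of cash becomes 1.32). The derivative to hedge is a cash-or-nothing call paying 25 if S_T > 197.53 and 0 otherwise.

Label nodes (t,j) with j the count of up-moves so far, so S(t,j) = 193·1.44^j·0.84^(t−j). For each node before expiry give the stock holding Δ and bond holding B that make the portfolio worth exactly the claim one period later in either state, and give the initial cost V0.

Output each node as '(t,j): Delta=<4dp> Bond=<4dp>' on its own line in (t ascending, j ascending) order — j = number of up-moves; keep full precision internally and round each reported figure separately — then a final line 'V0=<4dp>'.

Since d<R<u, set p* = (R−d)/(u−d) = 0.8000; price each node as the discounted p*-expectation of its children.
Payoff layer (t=2): V(2,0)=0.0000, V(2,1)=25.0000, V(2,2)=25.0000
(1,0): S=162.1200. Δ = (V_up−V_dn)/(S_up−S_dn) = (25.0000−0.0000)/(233.4528−136.1808) = 0.2570. V = [p*·25.0000 + (1−p*)·0.0000]/1.32 = 15.1515. B = V − Δ·S = -26.5152.
(1,1): S=277.9200. Δ = (V_up−V_dn)/(S_up−S_dn) = (25.0000−25.0000)/(400.2048−233.4528) = 0.0000. V = [p*·25.0000 + (1−p*)·25.0000]/1.32 = 18.9394. B = V − Δ·S = 18.9394.
(0,0): S=193.0000. Δ = (V_up−V_dn)/(S_up−S_dn) = (18.9394−15.1515)/(277.9200−162.1200) = 0.0327. V = [p*·18.9394 + (1−p*)·15.1515]/1.32 = 13.7741. B = V − Δ·S = 7.4610.
The time-0 hedge costs 13.7741, which is the no-arbitrage price.

(0,0): Delta=0.0327 Bond=7.4610
(1,0): Delta=0.2570 Bond=-26.5152
(1,1): Delta=0.0000 Bond=18.9394
V0=13.7741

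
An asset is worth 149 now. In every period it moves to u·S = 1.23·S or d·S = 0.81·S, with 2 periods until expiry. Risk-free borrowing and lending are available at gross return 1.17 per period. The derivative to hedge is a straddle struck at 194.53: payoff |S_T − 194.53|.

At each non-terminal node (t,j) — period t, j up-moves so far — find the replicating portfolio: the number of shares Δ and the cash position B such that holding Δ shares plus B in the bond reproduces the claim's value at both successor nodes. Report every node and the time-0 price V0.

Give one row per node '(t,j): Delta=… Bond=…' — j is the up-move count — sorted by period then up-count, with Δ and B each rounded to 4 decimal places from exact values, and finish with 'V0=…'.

(0,0): Delta=-0.2767 Bond=67.4972
(1,0): Delta=-1.0000 Bond=166.2650
(1,1): Delta=-0.1973 Bond=64.4229
V0=26.2666

The replicating-portfolio and risk-neutral prices coincide; use p* = (1.17−0.81)/(1.23−0.81) = 0.8571 for the latter.
Terminal payoffs: V(2,0)=96.7711, V(2,1)=46.0813, V(2,2)=30.8921
  t=1,j=0: stock 120.6900 → up 148.4487 (V=46.0813), down 97.7589 (V=96.7711). Price 45.5750; hedge Δ=-1.0000, bond B=166.2650.
  t=1,j=1: stock 183.2700 → up 225.4221 (V=30.8921), down 148.4487 (V=46.0813). Price 28.2581; hedge Δ=-0.1973, bond B=64.4229.
  t=0,j=0: stock 149.0000 → up 183.2700 (V=28.2581), down 120.6900 (V=45.5750). Price 26.2666; hedge Δ=-0.2767, bond B=67.4972.
Each (Δ,B) replicates both successor values, so the strategy is self-financing and V0 is arbitrage-free.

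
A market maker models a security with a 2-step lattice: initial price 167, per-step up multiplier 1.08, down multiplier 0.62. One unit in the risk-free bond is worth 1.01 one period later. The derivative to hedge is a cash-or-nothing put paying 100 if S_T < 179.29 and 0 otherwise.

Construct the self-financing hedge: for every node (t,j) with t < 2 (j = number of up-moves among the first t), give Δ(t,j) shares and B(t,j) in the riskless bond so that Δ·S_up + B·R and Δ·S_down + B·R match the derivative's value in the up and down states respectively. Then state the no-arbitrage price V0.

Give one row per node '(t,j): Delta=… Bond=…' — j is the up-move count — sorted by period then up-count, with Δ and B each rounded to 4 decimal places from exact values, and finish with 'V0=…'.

(0,0): Delta=-1.0927 Bond=210.0502
(1,0): Delta=0.0000 Bond=99.0099
(1,1): Delta=-1.2053 Bond=232.4580
V0=27.5650

Under the risk-neutral measure, an up-move has probability p* = (R−d)/(u−d) = 0.8478 and values discount at R = 1.01.
Terminal values V(2,·): V(2,0)=100.0000, V(2,1)=100.0000, V(2,2)=0.0000
(1,0): S=103.5400. Δ = (V_up−V_dn)/(S_up−S_dn) = (100.0000−100.0000)/(111.8232−64.1948) = 0.0000. V = [p*·100.0000 + (1−p*)·100.0000]/1.01 = 99.0099. B = V − Δ·S = 99.0099.
(1,1): S=180.3600. Δ = (V_up−V_dn)/(S_up−S_dn) = (0.0000−100.0000)/(194.7888−111.8232) = -1.2053. V = [p*·0.0000 + (1−p*)·100.0000]/1.01 = 15.0667. B = V − Δ·S = 232.4580.
(0,0): S=167.0000. Δ = (V_up−V_dn)/(S_up−S_dn) = (15.0667−99.0099)/(180.3600−103.5400) = -1.0927. V = [p*·15.0667 + (1−p*)·99.0099]/1.01 = 27.5650. B = V − Δ·S = 210.0502.
The time-0 hedge costs 27.5650, which is the no-arbitrage price.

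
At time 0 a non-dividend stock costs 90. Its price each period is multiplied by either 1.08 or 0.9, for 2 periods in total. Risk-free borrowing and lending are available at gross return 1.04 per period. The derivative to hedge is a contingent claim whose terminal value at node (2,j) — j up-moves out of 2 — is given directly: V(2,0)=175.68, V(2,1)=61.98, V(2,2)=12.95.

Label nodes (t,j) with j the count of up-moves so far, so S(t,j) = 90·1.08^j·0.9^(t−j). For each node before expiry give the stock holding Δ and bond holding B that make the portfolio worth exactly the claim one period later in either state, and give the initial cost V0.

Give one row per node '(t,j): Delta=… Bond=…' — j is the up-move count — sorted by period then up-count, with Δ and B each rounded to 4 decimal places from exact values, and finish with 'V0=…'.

The replicating-portfolio and risk-neutral prices coincide; use p* = (1.04−0.9)/(1.08−0.9) = 0.7778 for the latter.
At expiry t=2: V(2,0)=175.6800, V(2,1)=61.9800, V(2,2)=12.9500
(1,0): S=81.0000. Δ = (V_up−V_dn)/(S_up−S_dn) = (61.9800−175.6800)/(87.4800−72.9000) = -7.7984. V = [p*·61.9800 + (1−p*)·175.6800]/1.04 = 83.8910. B = V − Δ·S = 715.5577.
(1,1): S=97.2000. Δ = (V_up−V_dn)/(S_up−S_dn) = (12.9500−61.9800)/(104.9760−87.4800) = -2.8024. V = [p*·12.9500 + (1−p*)·61.9800]/1.04 = 22.9284. B = V − Δ·S = 295.3173.
(0,0): S=90.0000. Δ = (V_up−V_dn)/(S_up−S_dn) = (22.9284−83.8910)/(97.2000−81.0000) = -3.7631. V = [p*·22.9284 + (1−p*)·83.8910]/1.04 = 35.0728. B = V − Δ·S = 373.7539.
Each (Δ,B) replicates both successor values, so the strategy is self-financing and V0 is arbitrage-free.

(0,0): Delta=-3.7631 Bond=373.7539
(1,0): Delta=-7.7984 Bond=715.5577
(1,1): Delta=-2.8024 Bond=295.3173
V0=35.0728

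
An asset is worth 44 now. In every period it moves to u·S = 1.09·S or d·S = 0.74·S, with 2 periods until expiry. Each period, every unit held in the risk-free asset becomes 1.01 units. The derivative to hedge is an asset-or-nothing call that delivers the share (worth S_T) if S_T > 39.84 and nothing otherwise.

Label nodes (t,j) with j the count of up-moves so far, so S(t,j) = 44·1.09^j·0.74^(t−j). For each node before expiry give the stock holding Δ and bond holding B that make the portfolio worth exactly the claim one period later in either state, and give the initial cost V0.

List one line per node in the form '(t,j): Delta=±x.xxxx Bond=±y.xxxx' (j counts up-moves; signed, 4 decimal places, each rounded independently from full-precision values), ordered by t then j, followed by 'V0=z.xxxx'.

(0,0): Delta=2.5927 Bond=-83.5838
(1,0): Delta=0.0000 Bond=0.0000
(1,1): Delta=3.1143 Bond=-109.4329
V0=30.4968

Since d<R<u, set p* = (R−d)/(u−d) = 0.7714; price each node as the discounted p*-expectation of its children.
At expiry t=2: V(2,0)=0.0000, V(2,1)=0.0000, V(2,2)=52.2764
Node (1,0) S=32.5600: V=(p*·0.0000+(1−p*)·0.0000)/1.01=0.0000; Δ=(0.0000−0.0000)/(35.4904−24.0944)=0.0000; B=V−Δ·S=0.0000
Node (1,1) S=47.9600: V=(p*·52.2764+(1−p*)·0.0000)/1.01=39.9282; Δ=(52.2764−0.0000)/(52.2764−35.4904)=3.1143; B=V−Δ·S=-109.4329
Node (0,0) S=44.0000: V=(p*·39.9282+(1−p*)·0.0000)/1.01=30.4968; Δ=(39.9282−0.0000)/(47.9600−32.5600)=2.5927; B=V−Δ·S=-83.5838
The time-0 hedge costs 30.4968, which is the no-arbitrage price.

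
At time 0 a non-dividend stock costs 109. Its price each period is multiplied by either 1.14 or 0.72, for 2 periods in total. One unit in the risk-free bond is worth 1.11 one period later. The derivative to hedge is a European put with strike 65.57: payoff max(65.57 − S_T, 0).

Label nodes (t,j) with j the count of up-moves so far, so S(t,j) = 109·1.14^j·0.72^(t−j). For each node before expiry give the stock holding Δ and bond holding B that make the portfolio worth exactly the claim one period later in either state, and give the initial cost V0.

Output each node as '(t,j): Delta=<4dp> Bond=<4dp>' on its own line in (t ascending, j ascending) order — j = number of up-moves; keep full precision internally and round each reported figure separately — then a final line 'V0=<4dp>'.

(0,0): Delta=-0.0127 Bond=1.4263
(1,0): Delta=-0.2750 Bond=22.1652
(1,1): Delta=0.0000 Bond=0.0000
V0=0.0375

Since d<R<u, set p* = (R−d)/(u−d) = 0.9286; price each node as the discounted p*-expectation of its children.
Terminal values V(2,·): V(2,0)=9.0644, V(2,1)=0.0000, V(2,2)=0.0000
(1,0): S=78.4800. Δ = (V_up−V_dn)/(S_up−S_dn) = (0.0000−9.0644)/(89.4672−56.5056) = -0.2750. V = [p*·0.0000 + (1−p*)·9.0644]/1.11 = 0.5833. B = V − Δ·S = 22.1652.
(1,1): S=124.2600. Δ = (V_up−V_dn)/(S_up−S_dn) = (0.0000−0.0000)/(141.6564−89.4672) = 0.0000. V = [p*·0.0000 + (1−p*)·0.0000]/1.11 = 0.0000. B = V − Δ·S = 0.0000.
(0,0): S=109.0000. Δ = (V_up−V_dn)/(S_up−S_dn) = (0.0000−0.5833)/(124.2600−78.4800) = -0.0127. V = [p*·0.0000 + (1−p*)·0.5833]/1.11 = 0.0375. B = V − Δ·S = 1.4263.
Check: Δ(0,0)·S0 + B(0,0) = 0.0375 = V0.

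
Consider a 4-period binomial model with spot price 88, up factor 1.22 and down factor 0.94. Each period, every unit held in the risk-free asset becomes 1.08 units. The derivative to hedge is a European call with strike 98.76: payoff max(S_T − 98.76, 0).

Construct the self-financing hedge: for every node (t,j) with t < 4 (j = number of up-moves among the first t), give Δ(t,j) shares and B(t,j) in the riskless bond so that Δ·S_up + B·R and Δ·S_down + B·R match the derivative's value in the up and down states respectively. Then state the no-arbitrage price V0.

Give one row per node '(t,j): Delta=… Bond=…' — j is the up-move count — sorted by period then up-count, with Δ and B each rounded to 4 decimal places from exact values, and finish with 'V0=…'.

(0,0): Delta=0.8017 Bond=-52.0019
(1,0): Delta=0.6332 Bond=-42.2166
(1,1): Delta=0.9316 Bond=-70.1076
(2,0): Delta=0.3609 Bond=-24.4262
(2,1): Delta=0.8429 Bond=-66.7616
(2,2): Delta=1.0000 Bond=-84.6708
(3,0): Delta=0.0000 Bond=0.0000
(3,1): Delta=0.6390 Bond=-52.7607
(3,2): Delta=1.0000 Bond=-91.4444
(3,3): Delta=1.0000 Bond=-91.4444
V0=18.5511

Risk-neutral probability p* = (R−d)/(u−d) = (1.08−0.94)/(1.22−0.94) = 0.5000.
Terminal values V(4,·): V(4,0)=0.0000, V(4,1)=0.0000, V(4,2)=16.9732, V(4,3)=51.4469, V(4,4)=96.1894
  t=3,j=0: stock 73.0914 → up 89.1715 (V=0.0000), down 68.7059 (V=0.0000). Price 0.0000; hedge Δ=0.0000, bond B=0.0000.
  t=3,j=1: stock 94.8633 → up 115.7332 (V=16.9732), down 89.1715 (V=0.0000). Price 7.8580; hedge Δ=0.6390, bond B=-52.7607.
  t=3,j=2: stock 123.1204 → up 150.2069 (V=51.4469), down 115.7332 (V=16.9732). Price 31.6760; hedge Δ=1.0000, bond B=-91.4444.
  t=3,j=3: stock 159.7946 → up 194.9494 (V=96.1894), down 150.2069 (V=51.4469). Price 68.3502; hedge Δ=1.0000, bond B=-91.4444.
  t=2,j=0: stock 77.7568 → up 94.8633 (V=7.8580), down 73.0914 (V=0.0000). Price 3.6380; hedge Δ=0.3609, bond B=-24.4262.
  t=2,j=1: stock 100.9184 → up 123.1204 (V=31.6760), down 94.8633 (V=7.8580). Price 18.3028; hedge Δ=0.8429, bond B=-66.7616.
  t=2,j=2: stock 130.9792 → up 159.7946 (V=68.3502), down 123.1204 (V=31.6760). Price 46.3084; hedge Δ=1.0000, bond B=-84.6708.
  t=1,j=0: stock 82.7200 → up 100.9184 (V=18.3028), down 77.7568 (V=3.6380). Price 10.1577; hedge Δ=0.6332, bond B=-42.2166.
  t=1,j=1: stock 107.3600 → up 130.9792 (V=46.3084), down 100.9184 (V=18.3028). Price 29.9126; hedge Δ=0.9316, bond B=-70.1076.
  t=0,j=0: stock 88.0000 → up 107.3600 (V=29.9126), down 82.7200 (V=10.1577). Price 18.5511; hedge Δ=0.8017, bond B=-52.0019.
The time-0 hedge costs 18.5511, which is the no-arbitrage price.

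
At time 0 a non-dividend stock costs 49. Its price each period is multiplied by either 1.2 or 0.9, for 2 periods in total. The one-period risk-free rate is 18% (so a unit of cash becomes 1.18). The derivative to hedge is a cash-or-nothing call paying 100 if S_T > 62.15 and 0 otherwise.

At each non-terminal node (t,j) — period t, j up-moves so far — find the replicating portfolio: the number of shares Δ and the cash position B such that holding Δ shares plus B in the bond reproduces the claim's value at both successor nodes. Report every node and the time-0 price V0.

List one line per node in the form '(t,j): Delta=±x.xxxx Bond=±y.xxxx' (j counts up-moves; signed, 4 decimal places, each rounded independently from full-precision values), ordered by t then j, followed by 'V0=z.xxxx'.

The replicating-portfolio and risk-neutral prices coincide; use p* = (1.18−0.9)/(1.2−0.9) = 0.9333 for the latter.
Terminal values V(2,·): V(2,0)=0.0000, V(2,1)=0.0000, V(2,2)=100.0000
  t=1,j=0: stock 44.1000 → up 52.9200 (V=0.0000), down 39.6900 (V=0.0000). Price 0.0000; hedge Δ=0.0000, bond B=0.0000.
  t=1,j=1: stock 58.8000 → up 70.5600 (V=100.0000), down 52.9200 (V=0.0000). Price 79.0960; hedge Δ=5.6689, bond B=-254.2373.
  t=0,j=0: stock 49.0000 → up 58.8000 (V=79.0960), down 44.1000 (V=0.0000). Price 62.5618; hedge Δ=5.3807, bond B=-201.0916.
The time-0 hedge costs 62.5618, which is the no-arbitrage price.

(0,0): Delta=5.3807 Bond=-201.0916
(1,0): Delta=0.0000 Bond=0.0000
(1,1): Delta=5.6689 Bond=-254.2373
V0=62.5618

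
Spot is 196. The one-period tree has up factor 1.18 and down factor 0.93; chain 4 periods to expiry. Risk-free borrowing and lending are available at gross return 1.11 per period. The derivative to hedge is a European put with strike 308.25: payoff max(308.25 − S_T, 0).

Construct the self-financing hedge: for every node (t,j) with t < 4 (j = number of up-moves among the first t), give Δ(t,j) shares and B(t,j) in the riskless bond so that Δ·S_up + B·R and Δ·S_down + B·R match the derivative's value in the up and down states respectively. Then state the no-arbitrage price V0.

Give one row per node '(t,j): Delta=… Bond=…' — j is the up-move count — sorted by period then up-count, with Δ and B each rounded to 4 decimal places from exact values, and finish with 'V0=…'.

(0,0): Delta=-0.6004 Bond=137.4283
(1,0): Delta=-1.0000 Bond=225.3897
(1,1): Delta=-0.4779 Bond=124.2170
(2,0): Delta=-1.0000 Bond=250.1826
(2,1): Delta=-1.0000 Bond=250.1826
(2,2): Delta=-0.3179 Bond=94.2080
(3,0): Delta=-1.0000 Bond=277.7027
(3,1): Delta=-1.0000 Bond=277.7027
(3,2): Delta=-1.0000 Bond=277.7027
(3,3): Delta=-0.1088 Bond=37.2418
V0=19.7555

Since d<R<u, set p* = (R−d)/(u−d) = 0.7200; price each node as the discounted p*-expectation of its children.
Terminal values V(4,·): V(4,0)=161.6318, V(4,1)=122.2183, V(4,2)=72.2098, V(4,3)=8.7581, V(4,4)=0.0000
Node (3,0) S=157.6540: V=(p*·122.2183+(1−p*)·161.6318)/1.11=120.0487; Δ=(122.2183−161.6318)/(186.0317−146.6182)=-1.0000; B=V−Δ·S=277.7027
Node (3,1) S=200.0341: V=(p*·72.2098+(1−p*)·122.2183)/1.11=77.6686; Δ=(72.2098−122.2183)/(236.0402−186.0317)=-1.0000; B=V−Δ·S=277.7027
Node (3,2) S=253.8067: V=(p*·8.7581+(1−p*)·72.2098)/1.11=23.8960; Δ=(8.7581−72.2098)/(299.4919−236.0402)=-1.0000; B=V−Δ·S=277.7027
Node (3,3) S=322.0343: V=(p*·0.0000+(1−p*)·8.7581)/1.11=2.2093; Δ=(0.0000−8.7581)/(380.0004−299.4919)=-0.1088; B=V−Δ·S=37.2418
Node (2,0) S=169.5204: V=(p*·77.6686+(1−p*)·120.0487)/1.11=80.6622; Δ=(77.6686−120.0487)/(200.0341−157.6540)=-1.0000; B=V−Δ·S=250.1826
Node (2,1) S=215.0904: V=(p*·23.8960+(1−p*)·77.6686)/1.11=35.0922; Δ=(23.8960−77.6686)/(253.8067−200.0341)=-1.0000; B=V−Δ·S=250.1826
Node (2,2) S=272.9104: V=(p*·2.2093+(1−p*)·23.8960)/1.11=7.4609; Δ=(2.2093−23.8960)/(322.0343−253.8067)=-0.3179; B=V−Δ·S=94.2080
Node (1,0) S=182.2800: V=(p*·35.0922+(1−p*)·80.6622)/1.11=43.1097; Δ=(35.0922−80.6622)/(215.0904−169.5204)=-1.0000; B=V−Δ·S=225.3897
Node (1,1) S=231.2800: V=(p*·7.4609+(1−p*)·35.0922)/1.11=13.6916; Δ=(7.4609−35.0922)/(272.9104−215.0904)=-0.4779; B=V−Δ·S=124.2170
Node (0,0) S=196.0000: V=(p*·13.6916+(1−p*)·43.1097)/1.11=19.7555; Δ=(13.6916−43.1097)/(231.2800−182.2800)=-0.6004; B=V−Δ·S=137.4283
Self-financing check: at every node Δ·S+B equals the discounted successor values.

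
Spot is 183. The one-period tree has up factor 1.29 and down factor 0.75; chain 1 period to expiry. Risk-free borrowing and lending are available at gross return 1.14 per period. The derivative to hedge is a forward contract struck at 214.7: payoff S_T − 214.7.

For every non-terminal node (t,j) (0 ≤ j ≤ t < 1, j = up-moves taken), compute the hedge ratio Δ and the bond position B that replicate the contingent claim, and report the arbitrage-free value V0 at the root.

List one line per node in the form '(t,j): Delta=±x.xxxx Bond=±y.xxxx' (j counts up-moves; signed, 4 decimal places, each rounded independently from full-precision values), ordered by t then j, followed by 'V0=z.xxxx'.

(0,0): Delta=1.0000 Bond=-188.3333
V0=-5.3333

No-arbitrage ⇒ martingale measure with p* = (R−d)/(u−d) = 0.7222.
Terminal values V(1,·): V(1,0)=-77.4500, V(1,1)=21.3700
  t=0,j=0: stock 183.0000 → up 236.0700 (V=21.3700), down 137.2500 (V=-77.4500). Price -5.3333; hedge Δ=1.0000, bond B=-188.3333.
Each (Δ,B) replicates both successor values, so the strategy is self-financing and V0 is arbitrage-free.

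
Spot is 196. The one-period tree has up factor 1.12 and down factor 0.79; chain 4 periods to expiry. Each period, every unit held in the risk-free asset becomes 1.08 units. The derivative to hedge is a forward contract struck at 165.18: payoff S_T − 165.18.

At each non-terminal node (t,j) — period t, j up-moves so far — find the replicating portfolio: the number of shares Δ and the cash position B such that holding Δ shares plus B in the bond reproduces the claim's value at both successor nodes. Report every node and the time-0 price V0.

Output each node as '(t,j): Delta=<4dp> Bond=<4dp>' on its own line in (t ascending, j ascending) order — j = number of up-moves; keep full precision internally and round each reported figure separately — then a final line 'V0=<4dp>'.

(0,0): Delta=1.0000 Bond=-121.4122
(1,0): Delta=1.0000 Bond=-131.1252
(1,1): Delta=1.0000 Bond=-131.1252
(2,0): Delta=1.0000 Bond=-141.6152
(2,1): Delta=1.0000 Bond=-141.6152
(2,2): Delta=1.0000 Bond=-141.6152
(3,0): Delta=1.0000 Bond=-152.9444
(3,1): Delta=1.0000 Bond=-152.9444
(3,2): Delta=1.0000 Bond=-152.9444
(3,3): Delta=1.0000 Bond=-152.9444
V0=74.5878

No-arbitrage ⇒ martingale measure with p* = (R−d)/(u−d) = 0.8788.
Terminal values V(4,·): V(4,0)=-88.8378, V(4,1)=-56.9481, V(4,2)=-11.7373, V(4,3)=52.3591, V(4,4)=143.2298
  t=3,j=0: stock 96.6356 → up 108.2319 (V=-56.9481), down 76.3422 (V=-88.8378). Price -56.3088; hedge Δ=1.0000, bond B=-152.9444.
  t=3,j=1: stock 137.0024 → up 153.4427 (V=-11.7373), down 108.2319 (V=-56.9481). Price -15.9420; hedge Δ=1.0000, bond B=-152.9444.
  t=3,j=2: stock 194.2313 → up 217.5391 (V=52.3591), down 153.4427 (V=-11.7373). Price 41.2869; hedge Δ=1.0000, bond B=-152.9444.
  t=3,j=3: stock 275.3659 → up 308.4098 (V=143.2298), down 217.5391 (V=52.3591). Price 122.4214; hedge Δ=1.0000, bond B=-152.9444.
  t=2,j=0: stock 122.3236 → up 137.0024 (V=-15.9420), down 96.6356 (V=-56.3088). Price -19.2916; hedge Δ=1.0000, bond B=-141.6152.
  t=2,j=1: stock 173.4208 → up 194.2313 (V=41.2869), down 137.0024 (V=-15.9420). Price 31.8056; hedge Δ=1.0000, bond B=-141.6152.
  t=2,j=2: stock 245.8624 → up 275.3659 (V=122.4214), down 194.2313 (V=41.2869). Price 104.2472; hedge Δ=1.0000, bond B=-141.6152.
  t=1,j=0: stock 154.8400 → up 173.4208 (V=31.8056), down 122.3236 (V=-19.2916). Price 23.7148; hedge Δ=1.0000, bond B=-131.1252.
  t=1,j=1: stock 219.5200 → up 245.8624 (V=104.2472), down 173.4208 (V=31.8056). Price 88.3948; hedge Δ=1.0000, bond B=-131.1252.
  t=0,j=0: stock 196.0000 → up 219.5200 (V=88.3948), down 154.8400 (V=23.7148). Price 74.5878; hedge Δ=1.0000, bond B=-121.4122.
The time-0 hedge costs 74.5878, which is the no-arbitrage price.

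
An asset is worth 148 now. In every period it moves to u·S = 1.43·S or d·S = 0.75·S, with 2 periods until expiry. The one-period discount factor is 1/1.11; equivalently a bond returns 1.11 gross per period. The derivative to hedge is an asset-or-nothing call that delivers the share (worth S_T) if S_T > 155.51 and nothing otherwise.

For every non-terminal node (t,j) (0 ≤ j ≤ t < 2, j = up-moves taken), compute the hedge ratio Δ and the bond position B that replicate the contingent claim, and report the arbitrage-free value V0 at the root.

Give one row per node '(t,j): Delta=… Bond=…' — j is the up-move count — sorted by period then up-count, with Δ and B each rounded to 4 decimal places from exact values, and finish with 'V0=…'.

Under the risk-neutral measure, an up-move has probability p* = (R−d)/(u−d) = 0.5294 and values discount at R = 1.11.
At expiry t=2: V(2,0)=0.0000, V(2,1)=158.7300, V(2,2)=302.6452
  t=1,j=0: stock 111.0000 → up 158.7300 (V=158.7300), down 83.2500 (V=0.0000). Price 75.7059; hedge Δ=2.1029, bond B=-157.7206.
  t=1,j=1: stock 211.6400 → up 302.6452 (V=302.6452), down 158.7300 (V=158.7300). Price 211.6400; hedge Δ=1.0000, bond B=0.0000.
  t=0,j=0: stock 148.0000 → up 211.6400 (V=211.6400), down 111.0000 (V=75.7059). Price 133.0369; hedge Δ=1.3507, bond B=-66.8662.
Self-financing check: at every node Δ·S+B equals the discounted successor values.

(0,0): Delta=1.3507 Bond=-66.8662
(1,0): Delta=2.1029 Bond=-157.7206
(1,1): Delta=1.0000 Bond=0.0000
V0=133.0369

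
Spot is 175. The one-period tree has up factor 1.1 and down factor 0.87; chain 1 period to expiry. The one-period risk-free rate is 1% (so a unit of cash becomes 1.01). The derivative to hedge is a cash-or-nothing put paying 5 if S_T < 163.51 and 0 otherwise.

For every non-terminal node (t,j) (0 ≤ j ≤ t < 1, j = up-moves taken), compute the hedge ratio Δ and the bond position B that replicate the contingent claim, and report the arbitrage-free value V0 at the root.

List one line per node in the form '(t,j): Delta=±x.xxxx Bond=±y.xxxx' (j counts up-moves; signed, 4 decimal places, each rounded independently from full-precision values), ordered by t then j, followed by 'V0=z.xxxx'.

The replicating-portfolio and risk-neutral prices coincide; use p* = (1.01−0.87)/(1.1−0.87) = 0.6087 for the latter.
At expiry t=1: V(1,0)=5.0000, V(1,1)=0.0000
Node (0,0) S=175.0000: V=(p*·0.0000+(1−p*)·5.0000)/1.01=1.9372; Δ=(0.0000−5.0000)/(192.5000−152.2500)=-0.1242; B=V−Δ·S=23.6763
Check: Δ(0,0)·S0 + B(0,0) = 1.9372 = V0.

(0,0): Delta=-0.1242 Bond=23.6763
V0=1.9372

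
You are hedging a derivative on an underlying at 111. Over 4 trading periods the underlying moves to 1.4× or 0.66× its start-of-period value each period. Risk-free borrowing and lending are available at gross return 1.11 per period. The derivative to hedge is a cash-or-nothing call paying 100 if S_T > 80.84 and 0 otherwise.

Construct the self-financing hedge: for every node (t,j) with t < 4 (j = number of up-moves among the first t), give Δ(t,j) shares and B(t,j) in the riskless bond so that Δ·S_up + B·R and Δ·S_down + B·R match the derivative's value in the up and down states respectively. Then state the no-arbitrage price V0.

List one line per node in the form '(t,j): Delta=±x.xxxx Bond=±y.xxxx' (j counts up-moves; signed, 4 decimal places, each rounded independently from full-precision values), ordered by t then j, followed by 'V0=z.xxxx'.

Risk-neutral probability p* = (R−d)/(u−d) = (1.11−0.66)/(1.4−0.66) = 0.6081.
Terminal payoffs: V(4,0)=0.0000, V(4,1)=0.0000, V(4,2)=100.0000, V(4,3)=100.0000, V(4,4)=100.0000
(3,0): S=31.9121. Δ = (V_up−V_dn)/(S_up−S_dn) = (0.0000−0.0000)/(44.6769−21.0620) = 0.0000. V = [p*·0.0000 + (1−p*)·0.0000]/1.11 = 0.0000. B = V − Δ·S = 0.0000.
(3,1): S=67.6922. Δ = (V_up−V_dn)/(S_up−S_dn) = (100.0000−0.0000)/(94.7691−44.6769) = 1.9963. V = [p*·100.0000 + (1−p*)·0.0000]/1.11 = 54.7845. B = V − Δ·S = -80.3506.
(3,2): S=143.5896. Δ = (V_up−V_dn)/(S_up−S_dn) = (100.0000−100.0000)/(201.0254−94.7691) = 0.0000. V = [p*·100.0000 + (1−p*)·100.0000]/1.11 = 90.0901. B = V − Δ·S = 90.0901.
(3,3): S=304.5840. Δ = (V_up−V_dn)/(S_up−S_dn) = (100.0000−100.0000)/(426.4176−201.0254) = 0.0000. V = [p*·100.0000 + (1−p*)·100.0000]/1.11 = 90.0901. B = V − Δ·S = 90.0901.
(2,0): S=48.3516. Δ = (V_up−V_dn)/(S_up−S_dn) = (54.7845−0.0000)/(67.6922−31.9121) = 1.5311. V = [p*·54.7845 + (1−p*)·0.0000]/1.11 = 30.0134. B = V − Δ·S = -44.0197.
(2,1): S=102.5640. Δ = (V_up−V_dn)/(S_up−S_dn) = (90.0901−54.7845)/(143.5896−67.6922) = 0.4652. V = [p*·90.0901 + (1−p*)·54.7845]/1.11 = 68.6974. B = V − Δ·S = 20.9872.
(2,2): S=217.5600. Δ = (V_up−V_dn)/(S_up−S_dn) = (90.0901−90.0901)/(304.5840−143.5896) = 0.0000. V = [p*·90.0901 + (1−p*)·90.0901]/1.11 = 81.1622. B = V − Δ·S = 81.1622.
(1,0): S=73.2600. Δ = (V_up−V_dn)/(S_up−S_dn) = (68.6974−30.0134)/(102.5640−48.3516) = 0.7136. V = [p*·68.6974 + (1−p*)·30.0134]/1.11 = 48.2320. B = V − Δ·S = -4.0437.
(1,1): S=155.4000. Δ = (V_up−V_dn)/(S_up−S_dn) = (81.1622−68.6974)/(217.5600−102.5640) = 0.1084. V = [p*·81.1622 + (1−p*)·68.6974]/1.11 = 68.7184. B = V − Δ·S = 51.8740.
(0,0): S=111.0000. Δ = (V_up−V_dn)/(S_up−S_dn) = (68.7184−48.2320)/(155.4000−73.2600) = 0.2494. V = [p*·68.7184 + (1−p*)·48.2320]/1.11 = 54.6756. B = V − Δ·S = 26.9913.
Check: Δ(0,0)·S0 + B(0,0) = 54.6756 = V0.

(0,0): Delta=0.2494 Bond=26.9913
(1,0): Delta=0.7136 Bond=-4.0437
(1,1): Delta=0.1084 Bond=51.8740
(2,0): Delta=1.5311 Bond=-44.0197
(2,1): Delta=0.4652 Bond=20.9872
(2,2): Delta=0.0000 Bond=81.1622
(3,0): Delta=0.0000 Bond=0.0000
(3,1): Delta=1.9963 Bond=-80.3506
(3,2): Delta=0.0000 Bond=90.0901
(3,3): Delta=0.0000 Bond=90.0901
V0=54.6756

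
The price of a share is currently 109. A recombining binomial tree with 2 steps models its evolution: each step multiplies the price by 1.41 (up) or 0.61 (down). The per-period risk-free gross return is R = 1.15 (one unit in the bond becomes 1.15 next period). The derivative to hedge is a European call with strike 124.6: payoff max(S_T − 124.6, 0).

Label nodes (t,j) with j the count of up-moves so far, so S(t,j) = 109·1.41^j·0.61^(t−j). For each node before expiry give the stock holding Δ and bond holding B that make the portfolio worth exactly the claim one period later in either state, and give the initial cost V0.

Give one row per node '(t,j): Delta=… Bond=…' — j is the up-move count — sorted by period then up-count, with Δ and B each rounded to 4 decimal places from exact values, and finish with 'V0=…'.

Since d<R<u, set p* = (R−d)/(u−d) = 0.6750; price each node as the discounted p*-expectation of its children.
Terminal payoffs: V(2,0)=0.0000, V(2,1)=0.0000, V(2,2)=92.1029
(1,0): S=66.4900. Δ = (V_up−V_dn)/(S_up−S_dn) = (0.0000−0.0000)/(93.7509−40.5589) = 0.0000. V = [p*·0.0000 + (1−p*)·0.0000]/1.15 = 0.0000. B = V − Δ·S = 0.0000.
(1,1): S=153.6900. Δ = (V_up−V_dn)/(S_up−S_dn) = (92.1029−0.0000)/(216.7029−93.7509) = 0.7491. V = [p*·92.1029 + (1−p*)·0.0000]/1.15 = 54.0604. B = V − Δ·S = -61.0682.
(0,0): S=109.0000. Δ = (V_up−V_dn)/(S_up−S_dn) = (54.0604−0.0000)/(153.6900−66.4900) = 0.6200. V = [p*·54.0604 + (1−p*)·0.0000]/1.15 = 31.7311. B = V − Δ·S = -35.8444.
The time-0 hedge costs 31.7311, which is the no-arbitrage price.

(0,0): Delta=0.6200 Bond=-35.8444
(1,0): Delta=0.0000 Bond=0.0000
(1,1): Delta=0.7491 Bond=-61.0682
V0=31.7311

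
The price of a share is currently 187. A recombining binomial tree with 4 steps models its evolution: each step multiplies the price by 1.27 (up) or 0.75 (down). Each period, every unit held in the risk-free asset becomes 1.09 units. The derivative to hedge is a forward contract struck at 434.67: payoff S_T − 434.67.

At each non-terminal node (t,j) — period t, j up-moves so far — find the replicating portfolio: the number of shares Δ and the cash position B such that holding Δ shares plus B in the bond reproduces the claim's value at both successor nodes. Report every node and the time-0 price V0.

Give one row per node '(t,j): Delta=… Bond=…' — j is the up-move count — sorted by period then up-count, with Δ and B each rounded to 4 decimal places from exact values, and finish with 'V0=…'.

(0,0): Delta=1.0000 Bond=-307.9312
(1,0): Delta=1.0000 Bond=-335.6450
(1,1): Delta=1.0000 Bond=-335.6450
(2,0): Delta=1.0000 Bond=-365.8530
(2,1): Delta=1.0000 Bond=-365.8530
(2,2): Delta=1.0000 Bond=-365.8530
(3,0): Delta=1.0000 Bond=-398.7798
(3,1): Delta=1.0000 Bond=-398.7798
(3,2): Delta=1.0000 Bond=-398.7798
(3,3): Delta=1.0000 Bond=-398.7798
V0=-120.9312

No-arbitrage ⇒ martingale measure with p* = (R−d)/(u−d) = 0.6538.
Terminal values V(4,·): V(4,0)=-375.5020, V(4,1)=-334.4789, V(4,2)=-265.0131, V(4,3)=-147.3843, V(4,4)=51.8005
(3,0): S=78.8906. Δ = (V_up−V_dn)/(S_up−S_dn) = (-334.4789−-375.5020)/(100.1911−59.1680) = 1.0000. V = [p*·-334.4789 + (1−p*)·-375.5020]/1.09 = -319.8892. B = V − Δ·S = -398.7798.
(3,1): S=133.5881. Δ = (V_up−V_dn)/(S_up−S_dn) = (-265.0131−-334.4789)/(169.6569−100.1911) = 1.0000. V = [p*·-265.0131 + (1−p*)·-334.4789]/1.09 = -265.1917. B = V − Δ·S = -398.7798.
(3,2): S=226.2092. Δ = (V_up−V_dn)/(S_up−S_dn) = (-147.3843−-265.0131)/(287.2857−169.6569) = 1.0000. V = [p*·-147.3843 + (1−p*)·-265.0131]/1.09 = -172.5706. B = V − Δ·S = -398.7798.
(3,3): S=383.0476. Δ = (V_up−V_dn)/(S_up−S_dn) = (51.8005−-147.3843)/(486.4705−287.2857) = 1.0000. V = [p*·51.8005 + (1−p*)·-147.3843]/1.09 = -15.7322. B = V − Δ·S = -398.7798.
(2,0): S=105.1875. Δ = (V_up−V_dn)/(S_up−S_dn) = (-265.1917−-319.8892)/(133.5881−78.8906) = 1.0000. V = [p*·-265.1917 + (1−p*)·-319.8892]/1.09 = -260.6655. B = V − Δ·S = -365.8530.
(2,1): S=178.1175. Δ = (V_up−V_dn)/(S_up−S_dn) = (-172.5706−-265.1917)/(226.2092−133.5881) = 1.0000. V = [p*·-172.5706 + (1−p*)·-265.1917]/1.09 = -187.7355. B = V − Δ·S = -365.8530.
(2,2): S=301.6123. Δ = (V_up−V_dn)/(S_up−S_dn) = (-15.7322−-172.5706)/(383.0476−226.2092) = 1.0000. V = [p*·-15.7322 + (1−p*)·-172.5706]/1.09 = -64.2407. B = V − Δ·S = -365.8530.
(1,0): S=140.2500. Δ = (V_up−V_dn)/(S_up−S_dn) = (-187.7355−-260.6655)/(178.1175−105.1875) = 1.0000. V = [p*·-187.7355 + (1−p*)·-260.6655]/1.09 = -195.3950. B = V − Δ·S = -335.6450.
(1,1): S=237.4900. Δ = (V_up−V_dn)/(S_up−S_dn) = (-64.2407−-187.7355)/(301.6123−178.1175) = 1.0000. V = [p*·-64.2407 + (1−p*)·-187.7355]/1.09 = -98.1550. B = V − Δ·S = -335.6450.
(0,0): S=187.0000. Δ = (V_up−V_dn)/(S_up−S_dn) = (-98.1550−-195.3950)/(237.4900−140.2500) = 1.0000. V = [p*·-98.1550 + (1−p*)·-195.3950]/1.09 = -120.9312. B = V − Δ·S = -307.9312.
The time-0 hedge costs -120.9312, which is the no-arbitrage price.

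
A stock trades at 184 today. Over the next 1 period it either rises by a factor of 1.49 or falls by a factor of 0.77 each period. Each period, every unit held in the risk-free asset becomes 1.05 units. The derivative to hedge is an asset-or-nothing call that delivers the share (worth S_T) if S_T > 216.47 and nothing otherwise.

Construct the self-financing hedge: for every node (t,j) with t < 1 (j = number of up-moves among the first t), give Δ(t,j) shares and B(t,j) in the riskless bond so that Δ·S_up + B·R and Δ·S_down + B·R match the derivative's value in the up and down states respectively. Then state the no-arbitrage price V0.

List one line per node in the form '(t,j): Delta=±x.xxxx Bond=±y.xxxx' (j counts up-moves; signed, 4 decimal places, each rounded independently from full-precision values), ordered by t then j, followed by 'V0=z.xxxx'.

Since d<R<u, set p* = (R−d)/(u−d) = 0.3889; price each node as the discounted p*-expectation of its children.
At expiry t=1: V(1,0)=0.0000, V(1,1)=274.1600
Node (0,0) S=184.0000: V=(p*·274.1600+(1−p*)·0.0000)/1.05=101.5407; Δ=(274.1600−0.0000)/(274.1600−141.6800)=2.0694; B=V−Δ·S=-279.2370
Check: Δ(0,0)·S0 + B(0,0) = 101.5407 = V0.

(0,0): Delta=2.0694 Bond=-279.2370
V0=101.5407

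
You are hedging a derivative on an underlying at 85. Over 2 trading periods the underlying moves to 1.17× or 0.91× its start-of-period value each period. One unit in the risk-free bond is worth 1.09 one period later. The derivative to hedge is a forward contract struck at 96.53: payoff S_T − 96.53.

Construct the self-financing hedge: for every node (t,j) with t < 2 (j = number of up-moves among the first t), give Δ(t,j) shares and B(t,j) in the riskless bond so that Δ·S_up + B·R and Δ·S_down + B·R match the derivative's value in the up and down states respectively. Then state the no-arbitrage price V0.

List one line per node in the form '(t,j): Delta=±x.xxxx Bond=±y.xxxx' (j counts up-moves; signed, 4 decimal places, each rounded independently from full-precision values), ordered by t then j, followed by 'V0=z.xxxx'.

No-arbitrage ⇒ martingale measure with p* = (R−d)/(u−d) = 0.6923.
Payoff layer (t=2): V(2,0)=-26.1415, V(2,1)=-6.0305, V(2,2)=19.8265
Node (1,0) S=77.3500: V=(p*·-6.0305+(1−p*)·-26.1415)/1.09=-11.2096; Δ=(-6.0305−-26.1415)/(90.4995−70.3885)=1.0000; B=V−Δ·S=-88.5596
Node (1,1) S=99.4500: V=(p*·19.8265+(1−p*)·-6.0305)/1.09=10.8904; Δ=(19.8265−-6.0305)/(116.3565−90.4995)=1.0000; B=V−Δ·S=-88.5596
Node (0,0) S=85.0000: V=(p*·10.8904+(1−p*)·-11.2096)/1.09=3.7526; Δ=(10.8904−-11.2096)/(99.4500−77.3500)=1.0000; B=V−Δ·S=-81.2474
The time-0 hedge costs 3.7526, which is the no-arbitrage price.

(0,0): Delta=1.0000 Bond=-81.2474
(1,0): Delta=1.0000 Bond=-88.5596
(1,1): Delta=1.0000 Bond=-88.5596
V0=3.7526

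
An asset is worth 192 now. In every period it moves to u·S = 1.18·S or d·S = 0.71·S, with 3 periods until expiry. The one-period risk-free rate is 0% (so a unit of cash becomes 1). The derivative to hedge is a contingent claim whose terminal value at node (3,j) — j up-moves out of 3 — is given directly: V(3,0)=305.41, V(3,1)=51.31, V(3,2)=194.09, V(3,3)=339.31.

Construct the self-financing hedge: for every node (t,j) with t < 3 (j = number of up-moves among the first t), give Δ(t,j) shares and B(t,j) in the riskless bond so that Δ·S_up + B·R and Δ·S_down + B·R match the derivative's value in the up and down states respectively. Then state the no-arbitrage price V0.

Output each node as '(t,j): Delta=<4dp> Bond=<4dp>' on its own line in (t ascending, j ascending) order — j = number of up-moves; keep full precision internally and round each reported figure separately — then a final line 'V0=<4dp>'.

(0,0): Delta=0.9474 Bond=13.7823
(1,0): Delta=-0.1439 Bond=162.5478
(1,1): Delta=1.3550 Bond=-78.5550
(2,0): Delta=-5.5858 Bond=689.2632
(2,1): Delta=1.8885 Bond=-164.3789
(2,2): Delta=1.1557 Bond=-25.2849
V0=195.6918

No-arbitrage ⇒ martingale measure with p* = (R−d)/(u−d) = 0.6170.
Terminal values V(3,·): V(3,0)=305.4100, V(3,1)=51.3100, V(3,2)=194.0900, V(3,3)=339.3100
  t=2,j=0: stock 96.7872 → up 114.2089 (V=51.3100), down 68.7189 (V=305.4100). Price 148.6249; hedge Δ=-5.5858, bond B=689.2632.
  t=2,j=1: stock 160.8576 → up 189.8120 (V=194.0900), down 114.2089 (V=51.3100). Price 139.4083; hedge Δ=1.8885, bond B=-164.3789.
  t=2,j=2: stock 267.3408 → up 315.4621 (V=339.3100), down 189.8120 (V=194.0900). Price 283.6938; hedge Δ=1.1557, bond B=-25.2849.
  t=1,j=0: stock 136.3200 → up 160.8576 (V=139.4083), down 96.7872 (V=148.6249). Price 142.9381; hedge Δ=-0.1439, bond B=162.5478.
  t=1,j=1: stock 226.5600 → up 267.3408 (V=283.6938), down 160.8576 (V=139.4083). Price 228.4355; hedge Δ=1.3550, bond B=-78.5550.
  t=0,j=0: stock 192.0000 → up 226.5600 (V=228.4355), down 136.3200 (V=142.9381). Price 195.6918; hedge Δ=0.9474, bond B=13.7823.
The time-0 hedge costs 195.6918, which is the no-arbitrage price.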